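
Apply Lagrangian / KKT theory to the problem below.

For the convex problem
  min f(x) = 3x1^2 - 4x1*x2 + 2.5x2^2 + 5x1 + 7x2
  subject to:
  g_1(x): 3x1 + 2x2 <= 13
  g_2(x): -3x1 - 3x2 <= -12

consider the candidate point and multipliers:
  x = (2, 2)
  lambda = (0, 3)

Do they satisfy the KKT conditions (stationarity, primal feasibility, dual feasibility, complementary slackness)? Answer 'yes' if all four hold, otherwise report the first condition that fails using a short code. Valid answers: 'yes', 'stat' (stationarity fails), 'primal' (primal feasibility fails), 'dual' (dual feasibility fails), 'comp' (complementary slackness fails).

Gradient of f: grad f(x) = Q x + c = (9, 9)
Constraint values g_i(x) = a_i^T x - b_i:
  g_1((2, 2)) = -3
  g_2((2, 2)) = 0
Stationarity residual: grad f(x) + sum_i lambda_i a_i = (0, 0)
  -> stationarity OK
Primal feasibility (all g_i <= 0): OK
Dual feasibility (all lambda_i >= 0): OK
Complementary slackness (lambda_i * g_i(x) = 0 for all i): OK

Verdict: yes, KKT holds.

yes


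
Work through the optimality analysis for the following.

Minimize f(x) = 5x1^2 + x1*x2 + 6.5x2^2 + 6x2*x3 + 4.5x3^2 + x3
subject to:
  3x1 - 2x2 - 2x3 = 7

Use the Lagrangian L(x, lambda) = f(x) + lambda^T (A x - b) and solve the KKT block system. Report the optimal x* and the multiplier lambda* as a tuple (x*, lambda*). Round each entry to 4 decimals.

Form the Lagrangian:
  L(x, lambda) = (1/2) x^T Q x + c^T x + lambda^T (A x - b)
Stationarity (grad_x L = 0): Q x + c + A^T lambda = 0.
Primal feasibility: A x = b.

This gives the KKT block system:
  [ Q   A^T ] [ x     ]   [-c ]
  [ A    0  ] [ lambda ] = [ b ]

Solving the linear system:
  x*      = (1.4617, -0.4384, -0.8691)
  lambda* = (-4.7261)
  f(x*)   = 16.1068

x* = (1.4617, -0.4384, -0.8691), lambda* = (-4.7261)


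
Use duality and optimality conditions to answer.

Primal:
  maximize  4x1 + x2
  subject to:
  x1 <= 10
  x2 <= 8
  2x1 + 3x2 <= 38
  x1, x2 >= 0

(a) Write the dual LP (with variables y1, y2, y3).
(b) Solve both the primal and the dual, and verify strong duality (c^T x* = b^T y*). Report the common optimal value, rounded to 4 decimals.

The standard primal-dual pair for 'max c^T x s.t. A x <= b, x >= 0' is:
  Dual:  min b^T y  s.t.  A^T y >= c,  y >= 0.

So the dual LP is:
  minimize  10y1 + 8y2 + 38y3
  subject to:
    y1 + 2y3 >= 4
    y2 + 3y3 >= 1
    y1, y2, y3 >= 0

Solving the primal: x* = (10, 6).
  primal value c^T x* = 46.
Solving the dual: y* = (3.3333, 0, 0.3333).
  dual value b^T y* = 46.
Strong duality: c^T x* = b^T y*. Confirmed.

46


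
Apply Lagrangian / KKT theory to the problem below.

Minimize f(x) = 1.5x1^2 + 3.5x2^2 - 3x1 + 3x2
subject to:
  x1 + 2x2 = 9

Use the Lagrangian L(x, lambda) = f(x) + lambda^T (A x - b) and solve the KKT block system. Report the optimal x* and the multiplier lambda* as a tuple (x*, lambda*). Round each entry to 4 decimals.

Form the Lagrangian:
  L(x, lambda) = (1/2) x^T Q x + c^T x + lambda^T (A x - b)
Stationarity (grad_x L = 0): Q x + c + A^T lambda = 0.
Primal feasibility: A x = b.

This gives the KKT block system:
  [ Q   A^T ] [ x     ]   [-c ]
  [ A    0  ] [ lambda ] = [ b ]

Solving the linear system:
  x*      = (4.2632, 2.3684)
  lambda* = (-9.7895)
  f(x*)   = 41.2105

x* = (4.2632, 2.3684), lambda* = (-9.7895)


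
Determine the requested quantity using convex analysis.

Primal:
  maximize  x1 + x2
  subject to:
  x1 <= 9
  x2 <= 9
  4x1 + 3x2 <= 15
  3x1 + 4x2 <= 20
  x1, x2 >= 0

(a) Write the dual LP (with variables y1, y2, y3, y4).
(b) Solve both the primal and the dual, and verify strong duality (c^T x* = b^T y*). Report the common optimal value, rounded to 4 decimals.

The standard primal-dual pair for 'max c^T x s.t. A x <= b, x >= 0' is:
  Dual:  min b^T y  s.t.  A^T y >= c,  y >= 0.

So the dual LP is:
  minimize  9y1 + 9y2 + 15y3 + 20y4
  subject to:
    y1 + 4y3 + 3y4 >= 1
    y2 + 3y3 + 4y4 >= 1
    y1, y2, y3, y4 >= 0

Solving the primal: x* = (0, 5).
  primal value c^T x* = 5.
Solving the dual: y* = (0, 0, 0.1429, 0.1429).
  dual value b^T y* = 5.
Strong duality: c^T x* = b^T y*. Confirmed.

5


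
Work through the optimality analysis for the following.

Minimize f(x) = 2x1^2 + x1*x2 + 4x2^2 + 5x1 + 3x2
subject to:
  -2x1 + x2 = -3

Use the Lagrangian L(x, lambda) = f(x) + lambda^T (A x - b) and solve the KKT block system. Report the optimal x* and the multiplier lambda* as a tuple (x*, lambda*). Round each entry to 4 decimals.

Form the Lagrangian:
  L(x, lambda) = (1/2) x^T Q x + c^T x + lambda^T (A x - b)
Stationarity (grad_x L = 0): Q x + c + A^T lambda = 0.
Primal feasibility: A x = b.

This gives the KKT block system:
  [ Q   A^T ] [ x     ]   [-c ]
  [ A    0  ] [ lambda ] = [ b ]

Solving the linear system:
  x*      = (1, -1)
  lambda* = (4)
  f(x*)   = 7

x* = (1, -1), lambda* = (4)


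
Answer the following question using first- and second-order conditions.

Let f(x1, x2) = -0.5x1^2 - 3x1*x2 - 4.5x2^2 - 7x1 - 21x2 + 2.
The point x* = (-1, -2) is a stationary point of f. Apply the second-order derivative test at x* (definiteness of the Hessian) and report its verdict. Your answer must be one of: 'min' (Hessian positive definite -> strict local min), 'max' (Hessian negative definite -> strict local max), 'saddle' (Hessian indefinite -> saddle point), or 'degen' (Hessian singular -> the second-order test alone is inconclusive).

Compute the Hessian H = grad^2 f:
  H = [[-1, -3], [-3, -9]]
Verify stationarity: grad f(x*) = H x* + g = (0, 0).
Eigenvalues of H: -10, 0.
H has a zero eigenvalue (singular; negative semidefinite but not definite), so H is neither positive definite, negative definite, nor indefinite. The second-order test alone is inconclusive -> degen.
(Indeed, f is constant along the null direction of H through x*, so x* is not a strict local extremum.)

degen


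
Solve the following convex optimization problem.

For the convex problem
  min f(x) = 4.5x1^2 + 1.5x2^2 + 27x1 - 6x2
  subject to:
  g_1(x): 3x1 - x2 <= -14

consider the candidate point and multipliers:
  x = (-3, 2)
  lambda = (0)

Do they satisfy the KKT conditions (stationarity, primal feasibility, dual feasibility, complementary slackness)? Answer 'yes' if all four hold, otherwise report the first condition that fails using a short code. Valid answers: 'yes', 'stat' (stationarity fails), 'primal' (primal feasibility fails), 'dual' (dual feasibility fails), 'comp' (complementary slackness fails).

Gradient of f: grad f(x) = Q x + c = (0, 0)
Constraint values g_i(x) = a_i^T x - b_i:
  g_1((-3, 2)) = 3
Stationarity residual: grad f(x) + sum_i lambda_i a_i = (0, 0)
  -> stationarity OK
Primal feasibility (all g_i <= 0): FAILS
Dual feasibility (all lambda_i >= 0): OK
Complementary slackness (lambda_i * g_i(x) = 0 for all i): OK

Verdict: the first failing condition is primal_feasibility -> primal.

primal


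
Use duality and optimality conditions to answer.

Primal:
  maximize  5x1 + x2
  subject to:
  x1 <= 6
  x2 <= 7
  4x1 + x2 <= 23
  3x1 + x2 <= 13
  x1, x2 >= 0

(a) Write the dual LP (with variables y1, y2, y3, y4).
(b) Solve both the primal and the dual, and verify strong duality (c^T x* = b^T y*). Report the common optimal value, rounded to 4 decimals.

The standard primal-dual pair for 'max c^T x s.t. A x <= b, x >= 0' is:
  Dual:  min b^T y  s.t.  A^T y >= c,  y >= 0.

So the dual LP is:
  minimize  6y1 + 7y2 + 23y3 + 13y4
  subject to:
    y1 + 4y3 + 3y4 >= 5
    y2 + y3 + y4 >= 1
    y1, y2, y3, y4 >= 0

Solving the primal: x* = (4.3333, 0).
  primal value c^T x* = 21.6667.
Solving the dual: y* = (0, 0, 0, 1.6667).
  dual value b^T y* = 21.6667.
Strong duality: c^T x* = b^T y*. Confirmed.

21.6667


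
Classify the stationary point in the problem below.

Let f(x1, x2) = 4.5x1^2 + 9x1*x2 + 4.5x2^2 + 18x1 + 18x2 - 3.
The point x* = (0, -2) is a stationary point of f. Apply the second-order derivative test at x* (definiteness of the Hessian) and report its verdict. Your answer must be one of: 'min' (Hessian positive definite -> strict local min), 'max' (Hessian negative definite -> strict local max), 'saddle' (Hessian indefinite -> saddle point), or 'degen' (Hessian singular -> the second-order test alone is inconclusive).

Compute the Hessian H = grad^2 f:
  H = [[9, 9], [9, 9]]
Verify stationarity: grad f(x*) = H x* + g = (0, 0).
Eigenvalues of H: 0, 18.
H has a zero eigenvalue (singular; positive semidefinite but not definite), so H is neither positive definite, negative definite, nor indefinite. The second-order test alone is inconclusive -> degen.
(Indeed, f is constant along the null direction of H through x*, so x* is not a strict local extremum.)

degen


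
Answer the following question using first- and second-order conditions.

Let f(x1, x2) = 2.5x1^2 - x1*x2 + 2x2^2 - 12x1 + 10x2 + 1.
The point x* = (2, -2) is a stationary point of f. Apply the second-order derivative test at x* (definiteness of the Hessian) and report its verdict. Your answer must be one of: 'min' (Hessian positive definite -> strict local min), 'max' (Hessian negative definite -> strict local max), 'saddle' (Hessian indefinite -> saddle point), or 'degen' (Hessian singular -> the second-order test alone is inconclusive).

Compute the Hessian H = grad^2 f:
  H = [[5, -1], [-1, 4]]
Verify stationarity: grad f(x*) = H x* + g = (0, 0).
Eigenvalues of H: 3.382, 5.618.
Both eigenvalues > 0, so H is positive definite -> x* is a strict local min.

min


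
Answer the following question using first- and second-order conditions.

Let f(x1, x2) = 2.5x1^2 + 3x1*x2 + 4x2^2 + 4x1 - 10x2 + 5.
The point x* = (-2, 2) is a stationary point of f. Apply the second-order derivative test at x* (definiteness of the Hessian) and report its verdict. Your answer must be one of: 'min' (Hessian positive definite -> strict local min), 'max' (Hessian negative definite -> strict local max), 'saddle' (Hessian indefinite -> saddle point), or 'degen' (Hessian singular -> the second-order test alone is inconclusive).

Compute the Hessian H = grad^2 f:
  H = [[5, 3], [3, 8]]
Verify stationarity: grad f(x*) = H x* + g = (0, 0).
Eigenvalues of H: 3.1459, 9.8541.
Both eigenvalues > 0, so H is positive definite -> x* is a strict local min.

min


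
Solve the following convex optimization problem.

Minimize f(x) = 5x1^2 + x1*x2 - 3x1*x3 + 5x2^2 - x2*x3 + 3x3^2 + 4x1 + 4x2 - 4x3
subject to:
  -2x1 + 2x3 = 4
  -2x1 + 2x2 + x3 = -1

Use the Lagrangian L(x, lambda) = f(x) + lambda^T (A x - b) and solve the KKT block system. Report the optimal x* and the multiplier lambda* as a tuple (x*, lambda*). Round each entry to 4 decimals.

Form the Lagrangian:
  L(x, lambda) = (1/2) x^T Q x + c^T x + lambda^T (A x - b)
Stationarity (grad_x L = 0): Q x + c + A^T lambda = 0.
Primal feasibility: A x = b.

This gives the KKT block system:
  [ Q   A^T ] [ x     ]   [-c ]
  [ A    0  ] [ lambda ] = [ b ]

Solving the linear system:
  x*      = (0.04, -1.48, 2.04)
  lambda* = (-8, 6.4)
  f(x*)   = 12.24

x* = (0.04, -1.48, 2.04), lambda* = (-8, 6.4)


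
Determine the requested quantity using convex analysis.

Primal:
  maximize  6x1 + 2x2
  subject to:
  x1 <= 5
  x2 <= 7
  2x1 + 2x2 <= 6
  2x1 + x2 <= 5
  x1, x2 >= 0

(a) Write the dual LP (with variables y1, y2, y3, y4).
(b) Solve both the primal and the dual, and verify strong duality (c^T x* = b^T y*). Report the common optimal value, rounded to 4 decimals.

The standard primal-dual pair for 'max c^T x s.t. A x <= b, x >= 0' is:
  Dual:  min b^T y  s.t.  A^T y >= c,  y >= 0.

So the dual LP is:
  minimize  5y1 + 7y2 + 6y3 + 5y4
  subject to:
    y1 + 2y3 + 2y4 >= 6
    y2 + 2y3 + y4 >= 2
    y1, y2, y3, y4 >= 0

Solving the primal: x* = (2.5, 0).
  primal value c^T x* = 15.
Solving the dual: y* = (0, 0, 0, 3).
  dual value b^T y* = 15.
Strong duality: c^T x* = b^T y*. Confirmed.

15


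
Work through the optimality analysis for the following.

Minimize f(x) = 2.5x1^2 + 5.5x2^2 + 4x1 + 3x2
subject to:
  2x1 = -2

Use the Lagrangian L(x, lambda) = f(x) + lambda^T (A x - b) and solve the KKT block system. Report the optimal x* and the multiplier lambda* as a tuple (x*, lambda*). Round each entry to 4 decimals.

Form the Lagrangian:
  L(x, lambda) = (1/2) x^T Q x + c^T x + lambda^T (A x - b)
Stationarity (grad_x L = 0): Q x + c + A^T lambda = 0.
Primal feasibility: A x = b.

This gives the KKT block system:
  [ Q   A^T ] [ x     ]   [-c ]
  [ A    0  ] [ lambda ] = [ b ]

Solving the linear system:
  x*      = (-1, -0.2727)
  lambda* = (0.5)
  f(x*)   = -1.9091

x* = (-1, -0.2727), lambda* = (0.5)


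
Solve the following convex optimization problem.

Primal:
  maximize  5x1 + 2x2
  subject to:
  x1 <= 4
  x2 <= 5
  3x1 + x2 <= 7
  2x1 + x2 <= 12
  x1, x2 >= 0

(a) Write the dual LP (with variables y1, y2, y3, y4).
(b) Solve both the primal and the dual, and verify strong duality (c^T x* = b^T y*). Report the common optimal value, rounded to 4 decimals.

The standard primal-dual pair for 'max c^T x s.t. A x <= b, x >= 0' is:
  Dual:  min b^T y  s.t.  A^T y >= c,  y >= 0.

So the dual LP is:
  minimize  4y1 + 5y2 + 7y3 + 12y4
  subject to:
    y1 + 3y3 + 2y4 >= 5
    y2 + y3 + y4 >= 2
    y1, y2, y3, y4 >= 0

Solving the primal: x* = (0.6667, 5).
  primal value c^T x* = 13.3333.
Solving the dual: y* = (0, 0.3333, 1.6667, 0).
  dual value b^T y* = 13.3333.
Strong duality: c^T x* = b^T y*. Confirmed.

13.3333


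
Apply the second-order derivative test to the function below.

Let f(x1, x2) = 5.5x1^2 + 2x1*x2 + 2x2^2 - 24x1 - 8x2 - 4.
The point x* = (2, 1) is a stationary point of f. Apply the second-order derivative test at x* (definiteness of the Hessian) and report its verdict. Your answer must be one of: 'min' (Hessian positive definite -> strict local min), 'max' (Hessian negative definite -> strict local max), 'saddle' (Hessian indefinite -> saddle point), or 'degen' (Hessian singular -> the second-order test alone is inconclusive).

Compute the Hessian H = grad^2 f:
  H = [[11, 2], [2, 4]]
Verify stationarity: grad f(x*) = H x* + g = (0, 0).
Eigenvalues of H: 3.4689, 11.5311.
Both eigenvalues > 0, so H is positive definite -> x* is a strict local min.

min


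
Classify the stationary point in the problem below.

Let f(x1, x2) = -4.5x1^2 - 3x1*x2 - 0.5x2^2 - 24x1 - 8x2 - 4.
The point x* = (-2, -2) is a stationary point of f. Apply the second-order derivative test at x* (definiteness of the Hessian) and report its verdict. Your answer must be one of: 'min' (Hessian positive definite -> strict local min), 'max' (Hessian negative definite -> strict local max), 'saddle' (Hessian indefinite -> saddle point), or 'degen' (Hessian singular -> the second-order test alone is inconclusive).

Compute the Hessian H = grad^2 f:
  H = [[-9, -3], [-3, -1]]
Verify stationarity: grad f(x*) = H x* + g = (0, 0).
Eigenvalues of H: -10, 0.
H has a zero eigenvalue (singular; negative semidefinite but not definite), so H is neither positive definite, negative definite, nor indefinite. The second-order test alone is inconclusive -> degen.
(Indeed, f is constant along the null direction of H through x*, so x* is not a strict local extremum.)

degen


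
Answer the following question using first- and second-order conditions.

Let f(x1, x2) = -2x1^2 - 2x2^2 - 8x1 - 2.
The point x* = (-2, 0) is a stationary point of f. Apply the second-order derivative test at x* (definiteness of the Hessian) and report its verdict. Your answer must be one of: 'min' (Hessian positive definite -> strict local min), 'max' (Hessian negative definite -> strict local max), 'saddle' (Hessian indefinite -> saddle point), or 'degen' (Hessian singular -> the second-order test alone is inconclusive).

Compute the Hessian H = grad^2 f:
  H = [[-4, 0], [0, -4]]
Verify stationarity: grad f(x*) = H x* + g = (0, 0).
Eigenvalues of H: -4, -4.
Both eigenvalues < 0, so H is negative definite -> x* is a strict local max.

max


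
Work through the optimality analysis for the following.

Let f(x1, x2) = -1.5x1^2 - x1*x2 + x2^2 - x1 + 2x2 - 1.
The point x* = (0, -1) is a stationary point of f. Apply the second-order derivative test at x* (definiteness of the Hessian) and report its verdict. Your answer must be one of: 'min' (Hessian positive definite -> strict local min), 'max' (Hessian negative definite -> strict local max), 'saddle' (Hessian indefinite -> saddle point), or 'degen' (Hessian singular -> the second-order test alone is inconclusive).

Compute the Hessian H = grad^2 f:
  H = [[-3, -1], [-1, 2]]
Verify stationarity: grad f(x*) = H x* + g = (0, 0).
Eigenvalues of H: -3.1926, 2.1926.
Eigenvalues have mixed signs, so H is indefinite -> x* is a saddle point.

saddle


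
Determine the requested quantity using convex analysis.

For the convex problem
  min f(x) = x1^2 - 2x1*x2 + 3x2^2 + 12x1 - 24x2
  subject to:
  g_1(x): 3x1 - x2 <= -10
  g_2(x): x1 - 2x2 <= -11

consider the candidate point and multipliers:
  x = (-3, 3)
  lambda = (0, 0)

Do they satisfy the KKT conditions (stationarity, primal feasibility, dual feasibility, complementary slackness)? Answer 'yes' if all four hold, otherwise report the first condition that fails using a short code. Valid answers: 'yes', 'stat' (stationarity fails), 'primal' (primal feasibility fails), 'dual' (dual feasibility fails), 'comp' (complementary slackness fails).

Gradient of f: grad f(x) = Q x + c = (0, 0)
Constraint values g_i(x) = a_i^T x - b_i:
  g_1((-3, 3)) = -2
  g_2((-3, 3)) = 2
Stationarity residual: grad f(x) + sum_i lambda_i a_i = (0, 0)
  -> stationarity OK
Primal feasibility (all g_i <= 0): FAILS
Dual feasibility (all lambda_i >= 0): OK
Complementary slackness (lambda_i * g_i(x) = 0 for all i): OK

Verdict: the first failing condition is primal_feasibility -> primal.

primal


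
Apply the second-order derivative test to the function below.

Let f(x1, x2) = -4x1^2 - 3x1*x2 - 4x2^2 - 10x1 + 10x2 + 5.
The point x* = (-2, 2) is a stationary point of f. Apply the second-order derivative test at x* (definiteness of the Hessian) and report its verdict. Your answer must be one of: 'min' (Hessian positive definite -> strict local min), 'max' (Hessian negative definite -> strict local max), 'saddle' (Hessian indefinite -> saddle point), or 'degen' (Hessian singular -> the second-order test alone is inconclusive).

Compute the Hessian H = grad^2 f:
  H = [[-8, -3], [-3, -8]]
Verify stationarity: grad f(x*) = H x* + g = (0, 0).
Eigenvalues of H: -11, -5.
Both eigenvalues < 0, so H is negative definite -> x* is a strict local max.

max


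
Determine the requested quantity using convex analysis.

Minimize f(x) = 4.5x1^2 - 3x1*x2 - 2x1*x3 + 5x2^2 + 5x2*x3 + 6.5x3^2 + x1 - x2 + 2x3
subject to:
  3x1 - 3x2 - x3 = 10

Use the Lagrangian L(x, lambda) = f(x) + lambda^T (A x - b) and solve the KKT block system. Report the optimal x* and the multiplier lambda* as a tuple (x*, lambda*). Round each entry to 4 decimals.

Form the Lagrangian:
  L(x, lambda) = (1/2) x^T Q x + c^T x + lambda^T (A x - b)
Stationarity (grad_x L = 0): Q x + c + A^T lambda = 0.
Primal feasibility: A x = b.

This gives the KKT block system:
  [ Q   A^T ] [ x     ]   [-c ]
  [ A    0  ] [ lambda ] = [ b ]

Solving the linear system:
  x*      = (1.7852, -1.611, 0.1885)
  lambda* = (-7.1742)
  f(x*)   = 37.7578

x* = (1.7852, -1.611, 0.1885), lambda* = (-7.1742)


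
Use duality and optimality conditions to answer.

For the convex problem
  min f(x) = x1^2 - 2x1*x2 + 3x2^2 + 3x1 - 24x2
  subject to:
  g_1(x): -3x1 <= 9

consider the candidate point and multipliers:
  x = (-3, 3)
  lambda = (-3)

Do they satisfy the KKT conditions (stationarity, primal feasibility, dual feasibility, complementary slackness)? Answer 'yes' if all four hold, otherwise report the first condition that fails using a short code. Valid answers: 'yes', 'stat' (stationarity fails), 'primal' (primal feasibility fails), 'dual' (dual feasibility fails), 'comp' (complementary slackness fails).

Gradient of f: grad f(x) = Q x + c = (-9, 0)
Constraint values g_i(x) = a_i^T x - b_i:
  g_1((-3, 3)) = 0
Stationarity residual: grad f(x) + sum_i lambda_i a_i = (0, 0)
  -> stationarity OK
Primal feasibility (all g_i <= 0): OK
Dual feasibility (all lambda_i >= 0): FAILS
Complementary slackness (lambda_i * g_i(x) = 0 for all i): OK

Verdict: the first failing condition is dual_feasibility -> dual.

dual


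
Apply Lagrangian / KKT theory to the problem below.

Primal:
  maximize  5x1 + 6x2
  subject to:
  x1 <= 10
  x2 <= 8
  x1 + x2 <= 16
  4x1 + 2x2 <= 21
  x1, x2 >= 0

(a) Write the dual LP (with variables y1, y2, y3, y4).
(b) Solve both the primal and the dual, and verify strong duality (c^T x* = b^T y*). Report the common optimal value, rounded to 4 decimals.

The standard primal-dual pair for 'max c^T x s.t. A x <= b, x >= 0' is:
  Dual:  min b^T y  s.t.  A^T y >= c,  y >= 0.

So the dual LP is:
  minimize  10y1 + 8y2 + 16y3 + 21y4
  subject to:
    y1 + y3 + 4y4 >= 5
    y2 + y3 + 2y4 >= 6
    y1, y2, y3, y4 >= 0

Solving the primal: x* = (1.25, 8).
  primal value c^T x* = 54.25.
Solving the dual: y* = (0, 3.5, 0, 1.25).
  dual value b^T y* = 54.25.
Strong duality: c^T x* = b^T y*. Confirmed.

54.25


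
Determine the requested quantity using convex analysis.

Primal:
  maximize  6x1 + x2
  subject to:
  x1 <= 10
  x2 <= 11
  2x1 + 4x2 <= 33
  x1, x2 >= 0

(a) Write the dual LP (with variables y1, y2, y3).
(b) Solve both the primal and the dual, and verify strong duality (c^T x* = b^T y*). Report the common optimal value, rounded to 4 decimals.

The standard primal-dual pair for 'max c^T x s.t. A x <= b, x >= 0' is:
  Dual:  min b^T y  s.t.  A^T y >= c,  y >= 0.

So the dual LP is:
  minimize  10y1 + 11y2 + 33y3
  subject to:
    y1 + 2y3 >= 6
    y2 + 4y3 >= 1
    y1, y2, y3 >= 0

Solving the primal: x* = (10, 3.25).
  primal value c^T x* = 63.25.
Solving the dual: y* = (5.5, 0, 0.25).
  dual value b^T y* = 63.25.
Strong duality: c^T x* = b^T y*. Confirmed.

63.25


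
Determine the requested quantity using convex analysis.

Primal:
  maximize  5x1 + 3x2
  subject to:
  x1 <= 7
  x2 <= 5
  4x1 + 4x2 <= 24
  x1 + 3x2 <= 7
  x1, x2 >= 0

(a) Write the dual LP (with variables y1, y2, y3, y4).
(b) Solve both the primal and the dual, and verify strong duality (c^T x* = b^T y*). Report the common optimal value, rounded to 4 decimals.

The standard primal-dual pair for 'max c^T x s.t. A x <= b, x >= 0' is:
  Dual:  min b^T y  s.t.  A^T y >= c,  y >= 0.

So the dual LP is:
  minimize  7y1 + 5y2 + 24y3 + 7y4
  subject to:
    y1 + 4y3 + y4 >= 5
    y2 + 4y3 + 3y4 >= 3
    y1, y2, y3, y4 >= 0

Solving the primal: x* = (6, 0).
  primal value c^T x* = 30.
Solving the dual: y* = (0, 0, 1.25, 0).
  dual value b^T y* = 30.
Strong duality: c^T x* = b^T y*. Confirmed.

30


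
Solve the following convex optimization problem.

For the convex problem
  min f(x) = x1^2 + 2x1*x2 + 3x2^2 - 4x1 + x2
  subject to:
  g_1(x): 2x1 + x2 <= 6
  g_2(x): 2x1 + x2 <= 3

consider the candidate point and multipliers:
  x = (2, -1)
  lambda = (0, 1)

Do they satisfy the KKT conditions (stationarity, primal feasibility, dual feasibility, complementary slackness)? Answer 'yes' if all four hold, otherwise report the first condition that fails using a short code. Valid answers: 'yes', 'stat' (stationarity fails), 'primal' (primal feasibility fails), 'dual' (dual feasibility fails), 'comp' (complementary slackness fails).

Gradient of f: grad f(x) = Q x + c = (-2, -1)
Constraint values g_i(x) = a_i^T x - b_i:
  g_1((2, -1)) = -3
  g_2((2, -1)) = 0
Stationarity residual: grad f(x) + sum_i lambda_i a_i = (0, 0)
  -> stationarity OK
Primal feasibility (all g_i <= 0): OK
Dual feasibility (all lambda_i >= 0): OK
Complementary slackness (lambda_i * g_i(x) = 0 for all i): OK

Verdict: yes, KKT holds.

yes


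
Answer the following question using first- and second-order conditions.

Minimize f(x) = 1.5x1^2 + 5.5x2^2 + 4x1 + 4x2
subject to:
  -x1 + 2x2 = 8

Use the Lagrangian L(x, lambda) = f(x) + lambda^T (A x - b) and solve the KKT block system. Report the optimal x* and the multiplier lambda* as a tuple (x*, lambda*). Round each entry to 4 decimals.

Form the Lagrangian:
  L(x, lambda) = (1/2) x^T Q x + c^T x + lambda^T (A x - b)
Stationarity (grad_x L = 0): Q x + c + A^T lambda = 0.
Primal feasibility: A x = b.

This gives the KKT block system:
  [ Q   A^T ] [ x     ]   [-c ]
  [ A    0  ] [ lambda ] = [ b ]

Solving the linear system:
  x*      = (-4.8696, 1.5652)
  lambda* = (-10.6087)
  f(x*)   = 35.8261

x* = (-4.8696, 1.5652), lambda* = (-10.6087)


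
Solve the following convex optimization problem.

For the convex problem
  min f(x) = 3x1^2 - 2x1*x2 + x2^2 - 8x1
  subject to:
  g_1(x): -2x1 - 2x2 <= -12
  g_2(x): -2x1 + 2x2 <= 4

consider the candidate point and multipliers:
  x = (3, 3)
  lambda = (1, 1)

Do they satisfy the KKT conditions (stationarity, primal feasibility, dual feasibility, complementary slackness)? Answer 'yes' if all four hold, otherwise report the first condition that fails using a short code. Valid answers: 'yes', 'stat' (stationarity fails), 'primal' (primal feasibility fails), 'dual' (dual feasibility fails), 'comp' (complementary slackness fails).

Gradient of f: grad f(x) = Q x + c = (4, 0)
Constraint values g_i(x) = a_i^T x - b_i:
  g_1((3, 3)) = 0
  g_2((3, 3)) = -4
Stationarity residual: grad f(x) + sum_i lambda_i a_i = (0, 0)
  -> stationarity OK
Primal feasibility (all g_i <= 0): OK
Dual feasibility (all lambda_i >= 0): OK
Complementary slackness (lambda_i * g_i(x) = 0 for all i): FAILS

Verdict: the first failing condition is complementary_slackness -> comp.

comp


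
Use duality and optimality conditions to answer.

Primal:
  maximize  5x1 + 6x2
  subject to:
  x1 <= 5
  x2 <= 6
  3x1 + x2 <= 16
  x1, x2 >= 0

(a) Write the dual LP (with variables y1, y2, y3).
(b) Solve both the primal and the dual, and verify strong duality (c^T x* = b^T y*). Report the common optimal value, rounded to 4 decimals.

The standard primal-dual pair for 'max c^T x s.t. A x <= b, x >= 0' is:
  Dual:  min b^T y  s.t.  A^T y >= c,  y >= 0.

So the dual LP is:
  minimize  5y1 + 6y2 + 16y3
  subject to:
    y1 + 3y3 >= 5
    y2 + y3 >= 6
    y1, y2, y3 >= 0

Solving the primal: x* = (3.3333, 6).
  primal value c^T x* = 52.6667.
Solving the dual: y* = (0, 4.3333, 1.6667).
  dual value b^T y* = 52.6667.
Strong duality: c^T x* = b^T y*. Confirmed.

52.6667


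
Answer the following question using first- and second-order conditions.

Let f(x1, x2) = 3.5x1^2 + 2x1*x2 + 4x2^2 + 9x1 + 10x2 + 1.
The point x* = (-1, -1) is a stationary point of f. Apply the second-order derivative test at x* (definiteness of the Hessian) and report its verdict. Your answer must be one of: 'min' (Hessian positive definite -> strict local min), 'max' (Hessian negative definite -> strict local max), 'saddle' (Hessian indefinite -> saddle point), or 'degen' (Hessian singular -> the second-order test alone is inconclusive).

Compute the Hessian H = grad^2 f:
  H = [[7, 2], [2, 8]]
Verify stationarity: grad f(x*) = H x* + g = (0, 0).
Eigenvalues of H: 5.4384, 9.5616.
Both eigenvalues > 0, so H is positive definite -> x* is a strict local min.

min


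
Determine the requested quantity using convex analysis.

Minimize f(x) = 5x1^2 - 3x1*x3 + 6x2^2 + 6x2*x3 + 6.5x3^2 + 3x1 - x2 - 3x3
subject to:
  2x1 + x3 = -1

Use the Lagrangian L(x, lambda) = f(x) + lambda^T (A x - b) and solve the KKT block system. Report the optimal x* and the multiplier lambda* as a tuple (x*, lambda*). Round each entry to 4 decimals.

Form the Lagrangian:
  L(x, lambda) = (1/2) x^T Q x + c^T x + lambda^T (A x - b)
Stationarity (grad_x L = 0): Q x + c + A^T lambda = 0.
Primal feasibility: A x = b.

This gives the KKT block system:
  [ Q   A^T ] [ x     ]   [-c ]
  [ A    0  ] [ lambda ] = [ b ]

Solving the linear system:
  x*      = (-0.5, 0.0833, 0)
  lambda* = (1)
  f(x*)   = -0.2917

x* = (-0.5, 0.0833, 0), lambda* = (1)


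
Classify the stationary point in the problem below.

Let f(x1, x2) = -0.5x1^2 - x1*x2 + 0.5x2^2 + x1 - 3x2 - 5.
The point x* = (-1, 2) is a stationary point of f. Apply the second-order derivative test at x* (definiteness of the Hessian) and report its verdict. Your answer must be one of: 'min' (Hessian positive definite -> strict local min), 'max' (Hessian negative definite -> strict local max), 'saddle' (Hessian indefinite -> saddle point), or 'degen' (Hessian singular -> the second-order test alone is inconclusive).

Compute the Hessian H = grad^2 f:
  H = [[-1, -1], [-1, 1]]
Verify stationarity: grad f(x*) = H x* + g = (0, 0).
Eigenvalues of H: -1.4142, 1.4142.
Eigenvalues have mixed signs, so H is indefinite -> x* is a saddle point.

saddle


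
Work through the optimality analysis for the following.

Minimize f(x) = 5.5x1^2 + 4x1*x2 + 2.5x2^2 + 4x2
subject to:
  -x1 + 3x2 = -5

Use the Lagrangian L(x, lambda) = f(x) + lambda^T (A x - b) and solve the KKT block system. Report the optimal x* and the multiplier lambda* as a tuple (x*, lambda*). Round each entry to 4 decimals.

Form the Lagrangian:
  L(x, lambda) = (1/2) x^T Q x + c^T x + lambda^T (A x - b)
Stationarity (grad_x L = 0): Q x + c + A^T lambda = 0.
Primal feasibility: A x = b.

This gives the KKT block system:
  [ Q   A^T ] [ x     ]   [-c ]
  [ A    0  ] [ lambda ] = [ b ]

Solving the linear system:
  x*      = (0.5703, -1.4766)
  lambda* = (0.3672)
  f(x*)   = -2.0352

x* = (0.5703, -1.4766), lambda* = (0.3672)


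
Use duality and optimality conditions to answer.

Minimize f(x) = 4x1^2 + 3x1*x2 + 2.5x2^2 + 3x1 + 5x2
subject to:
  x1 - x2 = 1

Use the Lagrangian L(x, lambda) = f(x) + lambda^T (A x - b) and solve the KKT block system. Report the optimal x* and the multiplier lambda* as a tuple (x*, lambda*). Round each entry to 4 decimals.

Form the Lagrangian:
  L(x, lambda) = (1/2) x^T Q x + c^T x + lambda^T (A x - b)
Stationarity (grad_x L = 0): Q x + c + A^T lambda = 0.
Primal feasibility: A x = b.

This gives the KKT block system:
  [ Q   A^T ] [ x     ]   [-c ]
  [ A    0  ] [ lambda ] = [ b ]

Solving the linear system:
  x*      = (0, -1)
  lambda* = (0)
  f(x*)   = -2.5

x* = (0, -1), lambda* = (0)


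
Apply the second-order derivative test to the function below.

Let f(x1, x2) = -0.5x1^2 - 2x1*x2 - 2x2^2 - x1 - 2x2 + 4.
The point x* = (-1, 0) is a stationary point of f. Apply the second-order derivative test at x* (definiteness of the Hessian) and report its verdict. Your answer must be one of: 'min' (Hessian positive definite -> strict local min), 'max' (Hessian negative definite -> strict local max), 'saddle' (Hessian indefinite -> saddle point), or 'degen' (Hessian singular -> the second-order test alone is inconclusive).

Compute the Hessian H = grad^2 f:
  H = [[-1, -2], [-2, -4]]
Verify stationarity: grad f(x*) = H x* + g = (0, 0).
Eigenvalues of H: -5, 0.
H has a zero eigenvalue (singular; negative semidefinite but not definite), so H is neither positive definite, negative definite, nor indefinite. The second-order test alone is inconclusive -> degen.
(Indeed, f is constant along the null direction of H through x*, so x* is not a strict local extremum.)

degen


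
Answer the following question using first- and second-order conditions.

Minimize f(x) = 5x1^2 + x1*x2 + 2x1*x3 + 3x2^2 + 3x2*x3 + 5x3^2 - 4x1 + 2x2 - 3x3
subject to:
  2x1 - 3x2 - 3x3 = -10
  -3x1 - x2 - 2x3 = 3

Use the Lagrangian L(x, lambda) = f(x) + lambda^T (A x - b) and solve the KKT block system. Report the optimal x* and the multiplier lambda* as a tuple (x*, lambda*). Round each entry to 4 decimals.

Form the Lagrangian:
  L(x, lambda) = (1/2) x^T Q x + c^T x + lambda^T (A x - b)
Stationarity (grad_x L = 0): Q x + c + A^T lambda = 0.
Primal feasibility: A x = b.

This gives the KKT block system:
  [ Q   A^T ] [ x     ]   [-c ]
  [ A    0  ] [ lambda ] = [ b ]

Solving the linear system:
  x*      = (-1.9743, 1.1113, 0.9058)
  lambda* = (4.4593, -3.9672)
  f(x*)   = 31.9486

x* = (-1.9743, 1.1113, 0.9058), lambda* = (4.4593, -3.9672)


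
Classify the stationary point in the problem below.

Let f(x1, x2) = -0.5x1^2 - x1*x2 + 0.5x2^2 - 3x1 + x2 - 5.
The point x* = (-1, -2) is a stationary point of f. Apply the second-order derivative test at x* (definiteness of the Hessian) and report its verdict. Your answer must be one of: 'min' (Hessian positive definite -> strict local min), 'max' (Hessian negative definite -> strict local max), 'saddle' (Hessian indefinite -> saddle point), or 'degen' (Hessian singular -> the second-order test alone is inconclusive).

Compute the Hessian H = grad^2 f:
  H = [[-1, -1], [-1, 1]]
Verify stationarity: grad f(x*) = H x* + g = (0, 0).
Eigenvalues of H: -1.4142, 1.4142.
Eigenvalues have mixed signs, so H is indefinite -> x* is a saddle point.

saddle


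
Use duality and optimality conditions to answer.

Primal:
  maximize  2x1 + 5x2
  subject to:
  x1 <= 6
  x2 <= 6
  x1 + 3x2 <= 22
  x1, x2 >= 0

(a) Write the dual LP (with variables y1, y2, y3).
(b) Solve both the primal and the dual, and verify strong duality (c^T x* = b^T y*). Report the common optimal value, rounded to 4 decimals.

The standard primal-dual pair for 'max c^T x s.t. A x <= b, x >= 0' is:
  Dual:  min b^T y  s.t.  A^T y >= c,  y >= 0.

So the dual LP is:
  minimize  6y1 + 6y2 + 22y3
  subject to:
    y1 + y3 >= 2
    y2 + 3y3 >= 5
    y1, y2, y3 >= 0

Solving the primal: x* = (6, 5.3333).
  primal value c^T x* = 38.6667.
Solving the dual: y* = (0.3333, 0, 1.6667).
  dual value b^T y* = 38.6667.
Strong duality: c^T x* = b^T y*. Confirmed.

38.6667


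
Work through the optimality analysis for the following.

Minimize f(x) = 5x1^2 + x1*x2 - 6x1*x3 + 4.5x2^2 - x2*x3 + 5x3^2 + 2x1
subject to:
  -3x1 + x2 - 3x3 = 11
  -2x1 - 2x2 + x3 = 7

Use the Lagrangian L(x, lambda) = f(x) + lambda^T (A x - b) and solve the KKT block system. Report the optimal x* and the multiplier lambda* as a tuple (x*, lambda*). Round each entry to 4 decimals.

Form the Lagrangian:
  L(x, lambda) = (1/2) x^T Q x + c^T x + lambda^T (A x - b)
Stationarity (grad_x L = 0): Q x + c + A^T lambda = 0.
Primal feasibility: A x = b.

This gives the KKT block system:
  [ Q   A^T ] [ x     ]   [-c ]
  [ A    0  ] [ lambda ] = [ b ]

Solving the linear system:
  x*      = (-2.7641, -1.4247, -1.3775)
  lambda* = (-1.148, -7.6783)
  f(x*)   = 30.4239

x* = (-2.7641, -1.4247, -1.3775), lambda* = (-1.148, -7.6783)


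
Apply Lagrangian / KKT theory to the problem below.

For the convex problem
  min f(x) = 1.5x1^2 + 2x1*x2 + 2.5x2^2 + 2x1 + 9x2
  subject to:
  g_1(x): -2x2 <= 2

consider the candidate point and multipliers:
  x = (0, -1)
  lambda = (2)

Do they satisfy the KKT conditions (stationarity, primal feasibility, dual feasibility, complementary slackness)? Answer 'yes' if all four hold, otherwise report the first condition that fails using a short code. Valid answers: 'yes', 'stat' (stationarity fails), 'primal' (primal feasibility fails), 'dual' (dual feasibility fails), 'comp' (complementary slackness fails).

Gradient of f: grad f(x) = Q x + c = (0, 4)
Constraint values g_i(x) = a_i^T x - b_i:
  g_1((0, -1)) = 0
Stationarity residual: grad f(x) + sum_i lambda_i a_i = (0, 0)
  -> stationarity OK
Primal feasibility (all g_i <= 0): OK
Dual feasibility (all lambda_i >= 0): OK
Complementary slackness (lambda_i * g_i(x) = 0 for all i): OK

Verdict: yes, KKT holds.

yes


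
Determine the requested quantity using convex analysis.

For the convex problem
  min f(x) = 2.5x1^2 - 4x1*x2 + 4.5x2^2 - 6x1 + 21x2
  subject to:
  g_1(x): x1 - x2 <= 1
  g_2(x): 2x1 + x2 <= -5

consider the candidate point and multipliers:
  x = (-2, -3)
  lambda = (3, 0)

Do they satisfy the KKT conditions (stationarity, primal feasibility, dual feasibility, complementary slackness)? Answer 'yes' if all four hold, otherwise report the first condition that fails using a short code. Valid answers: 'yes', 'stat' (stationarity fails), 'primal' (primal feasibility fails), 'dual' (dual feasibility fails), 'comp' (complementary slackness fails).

Gradient of f: grad f(x) = Q x + c = (-4, 2)
Constraint values g_i(x) = a_i^T x - b_i:
  g_1((-2, -3)) = 0
  g_2((-2, -3)) = -2
Stationarity residual: grad f(x) + sum_i lambda_i a_i = (-1, -1)
  -> stationarity FAILS
Primal feasibility (all g_i <= 0): OK
Dual feasibility (all lambda_i >= 0): OK
Complementary slackness (lambda_i * g_i(x) = 0 for all i): OK

Verdict: the first failing condition is stationarity -> stat.

stat


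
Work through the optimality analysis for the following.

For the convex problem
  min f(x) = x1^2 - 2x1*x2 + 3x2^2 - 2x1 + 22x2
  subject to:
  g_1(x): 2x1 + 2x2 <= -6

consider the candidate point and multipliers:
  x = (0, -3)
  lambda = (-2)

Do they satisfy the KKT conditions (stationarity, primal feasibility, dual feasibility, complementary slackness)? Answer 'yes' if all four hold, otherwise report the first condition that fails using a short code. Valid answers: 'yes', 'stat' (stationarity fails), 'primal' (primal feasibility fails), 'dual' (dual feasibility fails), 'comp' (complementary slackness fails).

Gradient of f: grad f(x) = Q x + c = (4, 4)
Constraint values g_i(x) = a_i^T x - b_i:
  g_1((0, -3)) = 0
Stationarity residual: grad f(x) + sum_i lambda_i a_i = (0, 0)
  -> stationarity OK
Primal feasibility (all g_i <= 0): OK
Dual feasibility (all lambda_i >= 0): FAILS
Complementary slackness (lambda_i * g_i(x) = 0 for all i): OK

Verdict: the first failing condition is dual_feasibility -> dual.

dual


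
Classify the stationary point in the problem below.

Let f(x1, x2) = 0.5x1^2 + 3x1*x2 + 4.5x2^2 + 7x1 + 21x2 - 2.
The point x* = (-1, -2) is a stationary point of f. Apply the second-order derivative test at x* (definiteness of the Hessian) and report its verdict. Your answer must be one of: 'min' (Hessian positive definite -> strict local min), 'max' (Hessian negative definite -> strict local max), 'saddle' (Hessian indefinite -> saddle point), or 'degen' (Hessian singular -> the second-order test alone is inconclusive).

Compute the Hessian H = grad^2 f:
  H = [[1, 3], [3, 9]]
Verify stationarity: grad f(x*) = H x* + g = (0, 0).
Eigenvalues of H: 0, 10.
H has a zero eigenvalue (singular; positive semidefinite but not definite), so H is neither positive definite, negative definite, nor indefinite. The second-order test alone is inconclusive -> degen.
(Indeed, f is constant along the null direction of H through x*, so x* is not a strict local extremum.)

degen


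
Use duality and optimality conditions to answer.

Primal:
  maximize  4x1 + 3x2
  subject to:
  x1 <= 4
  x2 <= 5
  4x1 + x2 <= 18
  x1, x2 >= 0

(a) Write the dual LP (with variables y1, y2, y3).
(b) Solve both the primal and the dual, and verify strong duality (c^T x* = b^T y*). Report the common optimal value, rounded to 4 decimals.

The standard primal-dual pair for 'max c^T x s.t. A x <= b, x >= 0' is:
  Dual:  min b^T y  s.t.  A^T y >= c,  y >= 0.

So the dual LP is:
  minimize  4y1 + 5y2 + 18y3
  subject to:
    y1 + 4y3 >= 4
    y2 + y3 >= 3
    y1, y2, y3 >= 0

Solving the primal: x* = (3.25, 5).
  primal value c^T x* = 28.
Solving the dual: y* = (0, 2, 1).
  dual value b^T y* = 28.
Strong duality: c^T x* = b^T y*. Confirmed.

28


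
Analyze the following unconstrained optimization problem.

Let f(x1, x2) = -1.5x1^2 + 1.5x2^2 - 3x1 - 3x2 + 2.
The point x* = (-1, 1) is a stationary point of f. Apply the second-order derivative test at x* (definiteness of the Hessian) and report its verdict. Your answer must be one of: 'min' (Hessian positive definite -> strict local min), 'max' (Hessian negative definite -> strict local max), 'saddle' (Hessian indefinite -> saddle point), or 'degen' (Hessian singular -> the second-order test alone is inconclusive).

Compute the Hessian H = grad^2 f:
  H = [[-3, 0], [0, 3]]
Verify stationarity: grad f(x*) = H x* + g = (0, 0).
Eigenvalues of H: -3, 3.
Eigenvalues have mixed signs, so H is indefinite -> x* is a saddle point.

saddle


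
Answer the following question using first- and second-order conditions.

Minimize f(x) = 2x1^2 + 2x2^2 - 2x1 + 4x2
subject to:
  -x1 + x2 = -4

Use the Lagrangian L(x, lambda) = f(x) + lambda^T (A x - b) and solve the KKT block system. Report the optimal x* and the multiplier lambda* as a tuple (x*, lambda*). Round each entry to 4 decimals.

Form the Lagrangian:
  L(x, lambda) = (1/2) x^T Q x + c^T x + lambda^T (A x - b)
Stationarity (grad_x L = 0): Q x + c + A^T lambda = 0.
Primal feasibility: A x = b.

This gives the KKT block system:
  [ Q   A^T ] [ x     ]   [-c ]
  [ A    0  ] [ lambda ] = [ b ]

Solving the linear system:
  x*      = (1.75, -2.25)
  lambda* = (5)
  f(x*)   = 3.75

x* = (1.75, -2.25), lambda* = (5)
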